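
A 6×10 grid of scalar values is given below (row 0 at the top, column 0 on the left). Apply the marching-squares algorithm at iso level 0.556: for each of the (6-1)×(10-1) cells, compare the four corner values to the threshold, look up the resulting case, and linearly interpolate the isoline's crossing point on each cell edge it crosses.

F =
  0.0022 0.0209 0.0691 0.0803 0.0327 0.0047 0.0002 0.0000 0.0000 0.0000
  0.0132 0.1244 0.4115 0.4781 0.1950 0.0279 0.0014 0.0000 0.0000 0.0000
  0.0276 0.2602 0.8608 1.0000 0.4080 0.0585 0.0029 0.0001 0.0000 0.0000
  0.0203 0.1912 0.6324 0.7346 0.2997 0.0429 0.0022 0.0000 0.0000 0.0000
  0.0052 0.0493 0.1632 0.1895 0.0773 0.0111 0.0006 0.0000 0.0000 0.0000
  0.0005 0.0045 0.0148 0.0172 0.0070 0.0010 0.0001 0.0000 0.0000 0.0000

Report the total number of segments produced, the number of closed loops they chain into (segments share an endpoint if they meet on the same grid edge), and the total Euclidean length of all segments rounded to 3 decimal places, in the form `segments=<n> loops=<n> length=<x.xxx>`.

cell (1,1): code 0100 → (1.322,2.000)–(2.000,1.493)
cell (1,2): code 1100 → (1.149,3.000)–(1.322,2.000)
cell (1,3): code 1000 → (2.000,3.750)–(1.149,3.000)
cell (2,1): code 0110 → (2.000,1.493)–(3.000,1.827)
cell (2,3): code 1001 → (3.000,3.411)–(2.000,3.750)
cell (3,1): code 0010 → (3.000,1.827)–(3.163,2.000)
cell (3,2): code 0011 → (3.163,2.000)–(3.328,3.000)
cell (3,3): code 0001 → (3.328,3.000)–(3.000,3.411)
total: 8 segments, chained into 1 closed loop(s), length Σ = 6.883040

segments=8 loops=1 length=6.883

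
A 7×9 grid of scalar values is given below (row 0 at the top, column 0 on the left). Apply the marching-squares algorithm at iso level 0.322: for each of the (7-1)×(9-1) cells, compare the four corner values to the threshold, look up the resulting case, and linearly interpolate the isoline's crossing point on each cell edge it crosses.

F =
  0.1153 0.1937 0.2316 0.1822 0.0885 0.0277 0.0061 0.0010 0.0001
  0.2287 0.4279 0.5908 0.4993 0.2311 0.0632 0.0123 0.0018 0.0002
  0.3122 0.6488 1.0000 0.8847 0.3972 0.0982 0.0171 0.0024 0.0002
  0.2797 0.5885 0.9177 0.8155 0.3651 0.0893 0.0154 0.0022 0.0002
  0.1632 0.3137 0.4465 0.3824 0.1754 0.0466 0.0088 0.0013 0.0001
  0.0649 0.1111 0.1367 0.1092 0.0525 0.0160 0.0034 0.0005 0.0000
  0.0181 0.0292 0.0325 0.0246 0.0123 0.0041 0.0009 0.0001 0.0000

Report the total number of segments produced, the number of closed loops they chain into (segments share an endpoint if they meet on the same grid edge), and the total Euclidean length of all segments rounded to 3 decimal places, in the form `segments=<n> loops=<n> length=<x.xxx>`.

segments=16 loops=1 length=12.982

cell (0,0): code 0100 → (0.548,1.000)–(1.000,0.468)
cell (0,1): code 1100 → (0.252,2.000)–(0.548,1.000)
cell (0,2): code 1100 → (0.441,3.000)–(0.252,2.000)
cell (0,3): code 1000 → (1.000,3.661)–(0.441,3.000)
cell (1,0): code 0110 → (1.000,0.468)–(2.000,0.029)
cell (1,3): code 1101 → (1.547,4.000)–(1.000,3.661)
cell (1,4): code 1000 → (2.000,4.252)–(1.547,4.000)
cell (2,0): code 0110 → (2.000,0.029)–(3.000,0.137)
cell (2,4): code 1001 → (3.000,4.156)–(2.000,4.252)
cell (3,0): code 0010 → (3.000,0.137)–(3.970,1.000)
cell (3,1): code 0111 → (3.970,1.000)–(4.000,1.063)
cell (3,3): code 1011 → (4.000,3.292)–(3.227,4.000)
cell (3,4): code 0001 → (3.227,4.000)–(3.000,4.156)
cell (4,1): code 0010 → (4.000,1.063)–(4.402,2.000)
cell (4,2): code 0011 → (4.402,2.000)–(4.221,3.000)
cell (4,3): code 0001 → (4.221,3.000)–(4.000,3.292)
total: 16 segments, chained into 1 closed loop(s), length Σ = 12.982470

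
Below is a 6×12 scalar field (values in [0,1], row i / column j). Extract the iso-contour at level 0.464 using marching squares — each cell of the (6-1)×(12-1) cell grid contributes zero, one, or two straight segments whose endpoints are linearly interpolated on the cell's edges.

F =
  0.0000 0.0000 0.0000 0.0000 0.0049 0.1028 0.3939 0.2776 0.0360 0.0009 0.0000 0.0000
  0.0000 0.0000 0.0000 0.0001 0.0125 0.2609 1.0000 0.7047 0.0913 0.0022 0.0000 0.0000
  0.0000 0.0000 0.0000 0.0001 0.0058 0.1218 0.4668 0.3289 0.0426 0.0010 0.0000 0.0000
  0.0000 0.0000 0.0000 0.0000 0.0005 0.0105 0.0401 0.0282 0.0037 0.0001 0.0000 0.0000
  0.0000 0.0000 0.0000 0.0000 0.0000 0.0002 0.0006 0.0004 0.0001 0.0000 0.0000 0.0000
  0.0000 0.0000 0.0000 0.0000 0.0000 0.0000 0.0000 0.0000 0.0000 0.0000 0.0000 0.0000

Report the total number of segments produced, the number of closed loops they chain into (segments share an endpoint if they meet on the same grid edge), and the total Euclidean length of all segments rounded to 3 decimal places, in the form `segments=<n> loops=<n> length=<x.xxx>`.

segments=8 loops=1 length=5.938

cell (0,5): code 0100 → (0.116,6.000)–(1.000,5.275)
cell (0,6): code 1100 → (0.436,7.000)–(0.116,6.000)
cell (0,7): code 1000 → (1.000,7.392)–(0.436,7.000)
cell (1,5): code 0110 → (1.000,5.275)–(2.000,5.992)
cell (1,6): code 1011 → (2.000,6.020)–(1.641,7.000)
cell (1,7): code 0001 → (1.641,7.000)–(1.000,7.392)
cell (2,5): code 0010 → (2.000,5.992)–(2.007,6.000)
cell (2,6): code 0001 → (2.007,6.000)–(2.000,6.020)
total: 8 segments, chained into 1 closed loop(s), length Σ = 5.937614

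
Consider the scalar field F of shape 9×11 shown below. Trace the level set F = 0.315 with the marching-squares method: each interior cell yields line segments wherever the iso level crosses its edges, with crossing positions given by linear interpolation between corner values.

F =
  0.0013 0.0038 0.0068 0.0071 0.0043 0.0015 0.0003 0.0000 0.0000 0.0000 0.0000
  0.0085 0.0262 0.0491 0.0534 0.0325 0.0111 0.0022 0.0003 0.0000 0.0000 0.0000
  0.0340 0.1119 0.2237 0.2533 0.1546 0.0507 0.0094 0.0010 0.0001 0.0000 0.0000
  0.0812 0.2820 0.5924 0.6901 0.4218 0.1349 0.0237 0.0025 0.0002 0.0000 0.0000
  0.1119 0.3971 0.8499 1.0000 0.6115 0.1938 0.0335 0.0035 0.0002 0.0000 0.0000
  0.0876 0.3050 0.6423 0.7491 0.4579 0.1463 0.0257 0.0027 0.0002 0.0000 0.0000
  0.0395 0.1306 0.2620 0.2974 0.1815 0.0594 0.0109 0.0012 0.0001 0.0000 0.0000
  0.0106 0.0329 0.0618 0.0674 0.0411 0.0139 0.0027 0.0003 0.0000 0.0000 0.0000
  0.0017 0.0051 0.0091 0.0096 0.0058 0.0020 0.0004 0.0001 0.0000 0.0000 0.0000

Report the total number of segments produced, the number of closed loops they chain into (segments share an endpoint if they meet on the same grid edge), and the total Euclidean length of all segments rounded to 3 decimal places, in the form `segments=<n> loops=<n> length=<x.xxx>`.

segments=14 loops=1 length=12.118

cell (2,1): code 0100 → (2.248,2.000)–(3.000,1.106)
cell (2,2): code 1100 → (2.141,3.000)–(2.248,2.000)
cell (2,3): code 1100 → (2.600,4.000)–(2.141,3.000)
cell (2,4): code 1000 → (3.000,4.372)–(2.600,4.000)
cell (3,0): code 0100 → (3.287,1.000)–(4.000,0.712)
cell (3,1): code 1110 → (3.000,1.106)–(3.287,1.000)
cell (3,4): code 1001 → (4.000,4.710)–(3.000,4.372)
cell (4,0): code 0010 → (4.000,0.712)–(4.891,1.000)
cell (4,1): code 0111 → (4.891,1.000)–(5.000,1.030)
cell (4,4): code 1001 → (5.000,4.459)–(4.000,4.710)
cell (5,1): code 0010 → (5.000,1.030)–(5.861,2.000)
cell (5,2): code 0011 → (5.861,2.000)–(5.961,3.000)
cell (5,3): code 0011 → (5.961,3.000)–(5.517,4.000)
cell (5,4): code 0001 → (5.517,4.000)–(5.000,4.459)
total: 14 segments, chained into 1 closed loop(s), length Σ = 12.118487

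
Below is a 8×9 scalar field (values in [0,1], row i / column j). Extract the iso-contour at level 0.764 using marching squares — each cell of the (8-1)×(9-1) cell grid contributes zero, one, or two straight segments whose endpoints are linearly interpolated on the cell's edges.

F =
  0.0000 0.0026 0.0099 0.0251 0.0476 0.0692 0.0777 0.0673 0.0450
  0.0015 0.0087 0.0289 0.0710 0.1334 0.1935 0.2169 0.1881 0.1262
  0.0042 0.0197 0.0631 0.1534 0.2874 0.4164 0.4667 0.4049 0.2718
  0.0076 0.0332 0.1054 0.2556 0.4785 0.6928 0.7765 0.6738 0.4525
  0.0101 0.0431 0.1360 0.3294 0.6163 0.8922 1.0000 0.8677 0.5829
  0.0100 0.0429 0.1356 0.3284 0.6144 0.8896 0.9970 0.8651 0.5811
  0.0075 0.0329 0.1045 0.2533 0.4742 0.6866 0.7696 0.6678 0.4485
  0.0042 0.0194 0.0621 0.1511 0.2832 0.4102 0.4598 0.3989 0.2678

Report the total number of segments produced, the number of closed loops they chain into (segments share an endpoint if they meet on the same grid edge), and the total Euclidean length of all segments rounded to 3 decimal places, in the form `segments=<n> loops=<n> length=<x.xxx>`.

segments=14 loops=1 length=9.231

cell (2,5): code 0100 → (2.960,6.000)–(3.000,5.851)
cell (2,6): code 1000 → (3.000,6.122)–(2.960,6.000)
cell (3,4): code 0100 → (3.357,5.000)–(4.000,4.535)
cell (3,5): code 1110 → (3.000,5.851)–(3.357,5.000)
cell (3,6): code 1101 → (3.465,7.000)–(3.000,6.122)
cell (3,7): code 1000 → (4.000,7.364)–(3.465,7.000)
cell (4,4): code 0110 → (4.000,4.535)–(5.000,4.544)
cell (4,7): code 1001 → (5.000,7.356)–(4.000,7.364)
cell (5,4): code 0010 → (5.000,4.544)–(5.619,5.000)
cell (5,5): code 0111 → (5.619,5.000)–(6.000,5.933)
cell (5,6): code 1011 → (6.000,6.055)–(5.512,7.000)
cell (5,7): code 0001 → (5.512,7.000)–(5.000,7.356)
cell (6,5): code 0010 → (6.000,5.933)–(6.018,6.000)
cell (6,6): code 0001 → (6.018,6.000)–(6.000,6.055)
total: 14 segments, chained into 1 closed loop(s), length Σ = 9.231043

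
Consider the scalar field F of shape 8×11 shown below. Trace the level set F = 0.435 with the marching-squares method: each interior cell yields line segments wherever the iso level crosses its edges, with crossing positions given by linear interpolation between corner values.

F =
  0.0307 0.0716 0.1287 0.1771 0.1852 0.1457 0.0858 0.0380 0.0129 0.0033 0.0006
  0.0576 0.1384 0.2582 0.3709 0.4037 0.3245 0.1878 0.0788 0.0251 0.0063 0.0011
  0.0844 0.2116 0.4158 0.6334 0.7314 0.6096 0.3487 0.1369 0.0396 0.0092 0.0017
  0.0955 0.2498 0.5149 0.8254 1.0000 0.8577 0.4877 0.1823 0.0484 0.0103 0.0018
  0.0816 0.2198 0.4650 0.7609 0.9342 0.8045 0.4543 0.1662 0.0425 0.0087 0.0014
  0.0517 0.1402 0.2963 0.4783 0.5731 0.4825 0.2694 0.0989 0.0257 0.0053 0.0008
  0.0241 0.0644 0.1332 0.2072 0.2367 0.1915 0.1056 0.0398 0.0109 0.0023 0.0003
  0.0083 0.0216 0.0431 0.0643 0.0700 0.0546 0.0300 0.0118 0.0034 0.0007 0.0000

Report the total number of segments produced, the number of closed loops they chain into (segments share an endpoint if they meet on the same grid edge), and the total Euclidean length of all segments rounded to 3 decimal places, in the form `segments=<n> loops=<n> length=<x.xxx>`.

cell (1,2): code 0100 → (1.244,3.000)–(2.000,2.088)
cell (1,3): code 1100 → (1.096,4.000)–(1.244,3.000)
cell (1,4): code 1100 → (1.388,5.000)–(1.096,4.000)
cell (1,5): code 1000 → (2.000,5.669)–(1.388,5.000)
cell (2,1): code 0100 → (2.194,2.000)–(3.000,1.699)
cell (2,2): code 1110 → (2.000,2.088)–(2.194,2.000)
cell (2,5): code 1101 → (2.621,6.000)–(2.000,5.669)
cell (2,6): code 1000 → (3.000,6.173)–(2.621,6.000)
cell (3,1): code 0110 → (3.000,1.699)–(4.000,1.878)
cell (3,6): code 1001 → (4.000,6.067)–(3.000,6.173)
cell (4,1): code 0010 → (4.000,1.878)–(4.178,2.000)
cell (4,2): code 0111 → (4.178,2.000)–(5.000,2.762)
cell (4,5): code 1011 → (5.000,5.223)–(4.104,6.000)
cell (4,6): code 0001 → (4.104,6.000)–(4.000,6.067)
cell (5,2): code 0010 → (5.000,2.762)–(5.160,3.000)
cell (5,3): code 0011 → (5.160,3.000)–(5.411,4.000)
cell (5,4): code 0011 → (5.411,4.000)–(5.163,5.000)
cell (5,5): code 0001 → (5.163,5.000)–(5.000,5.223)
total: 18 segments, chained into 1 closed loop(s), length Σ = 13.629961

segments=18 loops=1 length=13.630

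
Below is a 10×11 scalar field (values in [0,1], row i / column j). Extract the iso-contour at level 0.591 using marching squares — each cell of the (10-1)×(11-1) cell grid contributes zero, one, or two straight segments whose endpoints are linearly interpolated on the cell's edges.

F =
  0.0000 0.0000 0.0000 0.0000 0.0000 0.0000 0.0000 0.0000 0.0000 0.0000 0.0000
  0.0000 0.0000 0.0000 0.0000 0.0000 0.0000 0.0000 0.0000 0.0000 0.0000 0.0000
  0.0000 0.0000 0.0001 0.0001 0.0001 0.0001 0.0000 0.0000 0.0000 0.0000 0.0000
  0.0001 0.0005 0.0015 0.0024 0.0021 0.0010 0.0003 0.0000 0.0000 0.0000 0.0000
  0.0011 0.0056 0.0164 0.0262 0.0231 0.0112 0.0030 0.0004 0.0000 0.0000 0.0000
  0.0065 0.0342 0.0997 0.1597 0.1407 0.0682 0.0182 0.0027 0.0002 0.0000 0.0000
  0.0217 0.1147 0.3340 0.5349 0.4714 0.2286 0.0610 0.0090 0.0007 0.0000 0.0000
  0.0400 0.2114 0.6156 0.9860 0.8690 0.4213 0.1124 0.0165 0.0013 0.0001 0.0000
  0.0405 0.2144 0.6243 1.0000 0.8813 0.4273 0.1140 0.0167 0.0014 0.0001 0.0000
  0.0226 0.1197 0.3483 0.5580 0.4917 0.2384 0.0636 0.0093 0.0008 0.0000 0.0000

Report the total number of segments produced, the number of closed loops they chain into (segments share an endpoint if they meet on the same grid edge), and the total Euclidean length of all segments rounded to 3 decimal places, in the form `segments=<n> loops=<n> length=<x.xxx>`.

segments=10 loops=1 length=8.758

cell (6,1): code 0100 → (6.913,2.000)–(7.000,1.939)
cell (6,2): code 1100 → (6.124,3.000)–(6.913,2.000)
cell (6,3): code 1100 → (6.301,4.000)–(6.124,3.000)
cell (6,4): code 1000 → (7.000,4.621)–(6.301,4.000)
cell (7,1): code 0110 → (7.000,1.939)–(8.000,1.919)
cell (7,4): code 1001 → (8.000,4.639)–(7.000,4.621)
cell (8,1): code 0010 → (8.000,1.919)–(8.121,2.000)
cell (8,2): code 0011 → (8.121,2.000)–(8.925,3.000)
cell (8,3): code 0011 → (8.925,3.000)–(8.745,4.000)
cell (8,4): code 0001 → (8.745,4.000)–(8.000,4.639)
total: 10 segments, chained into 1 closed loop(s), length Σ = 8.757746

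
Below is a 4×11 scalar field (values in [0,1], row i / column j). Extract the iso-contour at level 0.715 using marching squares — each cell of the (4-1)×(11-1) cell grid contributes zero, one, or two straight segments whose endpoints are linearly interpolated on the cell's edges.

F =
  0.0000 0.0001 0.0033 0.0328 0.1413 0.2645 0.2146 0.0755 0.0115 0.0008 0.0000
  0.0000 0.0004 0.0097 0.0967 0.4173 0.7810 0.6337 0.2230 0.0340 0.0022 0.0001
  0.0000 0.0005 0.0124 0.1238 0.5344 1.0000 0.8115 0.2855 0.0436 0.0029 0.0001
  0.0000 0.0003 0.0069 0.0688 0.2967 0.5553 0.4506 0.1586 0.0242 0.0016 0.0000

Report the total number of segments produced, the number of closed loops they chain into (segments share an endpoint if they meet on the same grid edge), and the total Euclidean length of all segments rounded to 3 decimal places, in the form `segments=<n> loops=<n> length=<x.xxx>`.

cell (0,4): code 0100 → (0.872,5.000)–(1.000,4.819)
cell (0,5): code 1000 → (1.000,5.448)–(0.872,5.000)
cell (1,4): code 0110 → (1.000,4.819)–(2.000,4.388)
cell (1,5): code 1101 → (1.457,6.000)–(1.000,5.448)
cell (1,6): code 1000 → (2.000,6.183)–(1.457,6.000)
cell (2,4): code 0010 → (2.000,4.388)–(2.641,5.000)
cell (2,5): code 0011 → (2.641,5.000)–(2.267,6.000)
cell (2,6): code 0001 → (2.267,6.000)–(2.000,6.183)
total: 8 segments, chained into 1 closed loop(s), length Σ = 5.344294

segments=8 loops=1 length=5.344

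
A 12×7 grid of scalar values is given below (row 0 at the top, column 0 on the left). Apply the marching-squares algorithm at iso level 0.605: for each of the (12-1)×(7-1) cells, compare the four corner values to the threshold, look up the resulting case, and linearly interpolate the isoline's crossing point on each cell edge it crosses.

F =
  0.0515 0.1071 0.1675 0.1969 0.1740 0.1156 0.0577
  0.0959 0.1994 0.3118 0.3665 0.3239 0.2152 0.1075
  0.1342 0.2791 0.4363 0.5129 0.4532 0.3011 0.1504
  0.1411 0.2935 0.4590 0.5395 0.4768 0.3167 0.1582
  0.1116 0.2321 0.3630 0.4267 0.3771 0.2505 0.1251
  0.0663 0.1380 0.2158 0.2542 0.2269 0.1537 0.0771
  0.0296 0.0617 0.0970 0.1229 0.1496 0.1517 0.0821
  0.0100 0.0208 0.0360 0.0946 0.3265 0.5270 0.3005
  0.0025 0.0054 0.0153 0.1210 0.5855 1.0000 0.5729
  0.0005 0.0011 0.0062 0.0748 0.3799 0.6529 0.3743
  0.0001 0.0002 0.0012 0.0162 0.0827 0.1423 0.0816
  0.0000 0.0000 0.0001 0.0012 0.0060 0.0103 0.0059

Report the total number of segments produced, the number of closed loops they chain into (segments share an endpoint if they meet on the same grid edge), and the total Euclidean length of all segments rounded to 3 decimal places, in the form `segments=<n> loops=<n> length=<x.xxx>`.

cell (7,4): code 0100 → (7.165,5.000)–(8.000,4.047)
cell (7,5): code 1000 → (8.000,5.925)–(7.165,5.000)
cell (8,4): code 0110 → (8.000,4.047)–(9.000,4.825)
cell (8,5): code 1001 → (9.000,5.172)–(8.000,5.925)
cell (9,4): code 0010 → (9.000,4.825)–(9.094,5.000)
cell (9,5): code 0001 → (9.094,5.000)–(9.000,5.172)
total: 6 segments, chained into 1 closed loop(s), length Σ = 5.426427

segments=6 loops=1 length=5.426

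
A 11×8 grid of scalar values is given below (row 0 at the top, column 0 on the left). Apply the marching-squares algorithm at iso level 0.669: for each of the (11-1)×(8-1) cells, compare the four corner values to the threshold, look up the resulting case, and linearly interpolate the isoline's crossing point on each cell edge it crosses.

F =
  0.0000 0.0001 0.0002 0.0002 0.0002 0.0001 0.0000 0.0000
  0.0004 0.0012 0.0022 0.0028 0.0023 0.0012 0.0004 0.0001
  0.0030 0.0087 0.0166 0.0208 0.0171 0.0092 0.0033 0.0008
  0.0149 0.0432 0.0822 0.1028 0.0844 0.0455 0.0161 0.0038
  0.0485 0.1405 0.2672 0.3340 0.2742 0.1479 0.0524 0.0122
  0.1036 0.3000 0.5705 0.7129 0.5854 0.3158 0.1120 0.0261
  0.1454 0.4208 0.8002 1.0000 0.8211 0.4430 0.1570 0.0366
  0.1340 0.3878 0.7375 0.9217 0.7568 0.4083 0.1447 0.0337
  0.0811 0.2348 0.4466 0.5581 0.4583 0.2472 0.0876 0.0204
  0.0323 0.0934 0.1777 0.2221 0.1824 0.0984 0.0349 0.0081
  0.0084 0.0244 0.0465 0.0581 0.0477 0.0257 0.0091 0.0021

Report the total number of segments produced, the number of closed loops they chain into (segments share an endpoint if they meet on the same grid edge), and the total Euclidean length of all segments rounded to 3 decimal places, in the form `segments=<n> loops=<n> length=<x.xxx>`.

cell (4,2): code 0100 → (4.884,3.000)–(5.000,2.692)
cell (4,3): code 1000 → (5.000,3.344)–(4.884,3.000)
cell (5,1): code 0100 → (5.429,2.000)–(6.000,1.654)
cell (5,2): code 1110 → (5.000,2.692)–(5.429,2.000)
cell (5,3): code 1101 → (5.355,4.000)–(5.000,3.344)
cell (5,4): code 1000 → (6.000,4.402)–(5.355,4.000)
cell (6,1): code 0110 → (6.000,1.654)–(7.000,1.804)
cell (6,4): code 1001 → (7.000,4.252)–(6.000,4.402)
cell (7,1): code 0010 → (7.000,1.804)–(7.235,2.000)
cell (7,2): code 0011 → (7.235,2.000)–(7.695,3.000)
cell (7,3): code 0011 → (7.695,3.000)–(7.294,4.000)
cell (7,4): code 0001 → (7.294,4.000)–(7.000,4.252)
total: 12 segments, chained into 1 closed loop(s), length Σ = 8.573956

segments=12 loops=1 length=8.574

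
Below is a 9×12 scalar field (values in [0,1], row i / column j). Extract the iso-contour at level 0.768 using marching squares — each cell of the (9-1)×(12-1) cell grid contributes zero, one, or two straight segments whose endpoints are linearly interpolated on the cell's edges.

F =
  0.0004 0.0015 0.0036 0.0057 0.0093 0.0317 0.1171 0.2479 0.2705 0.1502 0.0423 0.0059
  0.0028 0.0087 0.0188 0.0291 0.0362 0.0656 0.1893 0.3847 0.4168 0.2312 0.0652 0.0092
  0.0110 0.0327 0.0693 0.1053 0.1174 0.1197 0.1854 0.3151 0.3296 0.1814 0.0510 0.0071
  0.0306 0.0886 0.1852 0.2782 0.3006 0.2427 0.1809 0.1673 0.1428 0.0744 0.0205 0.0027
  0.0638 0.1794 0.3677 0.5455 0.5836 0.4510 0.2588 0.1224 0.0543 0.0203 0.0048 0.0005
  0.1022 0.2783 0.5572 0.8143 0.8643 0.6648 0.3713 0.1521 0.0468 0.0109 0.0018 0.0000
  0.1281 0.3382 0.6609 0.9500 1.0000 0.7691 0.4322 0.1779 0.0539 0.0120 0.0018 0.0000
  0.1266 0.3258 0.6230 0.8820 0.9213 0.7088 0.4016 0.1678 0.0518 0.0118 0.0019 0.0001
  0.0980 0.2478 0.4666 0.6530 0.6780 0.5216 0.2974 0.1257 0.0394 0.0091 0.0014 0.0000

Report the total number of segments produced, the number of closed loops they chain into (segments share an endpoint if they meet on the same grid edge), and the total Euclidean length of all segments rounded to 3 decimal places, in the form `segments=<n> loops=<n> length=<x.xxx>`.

segments=12 loops=1 length=8.768

cell (4,2): code 0100 → (4.828,3.000)–(5.000,2.820)
cell (4,3): code 1100 → (4.657,4.000)–(4.828,3.000)
cell (4,4): code 1000 → (5.000,4.483)–(4.657,4.000)
cell (5,2): code 0110 → (5.000,2.820)–(6.000,2.370)
cell (5,4): code 1101 → (5.989,5.000)–(5.000,4.483)
cell (5,5): code 1000 → (6.000,5.003)–(5.989,5.000)
cell (6,2): code 0110 → (6.000,2.370)–(7.000,2.560)
cell (6,4): code 1011 → (7.000,4.721)–(6.018,5.000)
cell (6,5): code 0001 → (6.018,5.000)–(6.000,5.003)
cell (7,2): code 0010 → (7.000,2.560)–(7.498,3.000)
cell (7,3): code 0011 → (7.498,3.000)–(7.630,4.000)
cell (7,4): code 0001 → (7.630,4.000)–(7.000,4.721)
total: 12 segments, chained into 1 closed loop(s), length Σ = 8.767673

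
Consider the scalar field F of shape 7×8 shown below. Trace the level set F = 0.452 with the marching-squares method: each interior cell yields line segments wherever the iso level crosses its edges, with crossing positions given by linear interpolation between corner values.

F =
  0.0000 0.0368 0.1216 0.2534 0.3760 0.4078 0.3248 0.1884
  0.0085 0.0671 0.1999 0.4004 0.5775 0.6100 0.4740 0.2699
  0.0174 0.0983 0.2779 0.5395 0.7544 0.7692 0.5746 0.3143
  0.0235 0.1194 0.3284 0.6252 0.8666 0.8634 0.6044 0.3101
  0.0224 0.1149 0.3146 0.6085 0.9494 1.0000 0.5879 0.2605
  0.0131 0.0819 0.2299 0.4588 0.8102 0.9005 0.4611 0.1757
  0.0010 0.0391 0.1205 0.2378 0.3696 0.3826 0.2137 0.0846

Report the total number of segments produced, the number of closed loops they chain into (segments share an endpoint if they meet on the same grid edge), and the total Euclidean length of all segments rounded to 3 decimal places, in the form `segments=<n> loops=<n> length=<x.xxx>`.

segments=18 loops=1 length=15.461

cell (0,3): code 0100 → (0.377,4.000)–(1.000,3.291)
cell (0,4): code 1100 → (0.219,5.000)–(0.377,4.000)
cell (0,5): code 1100 → (0.853,6.000)–(0.219,5.000)
cell (0,6): code 1000 → (1.000,6.108)–(0.853,6.000)
cell (1,2): code 0100 → (1.371,3.000)–(2.000,2.666)
cell (1,3): code 1110 → (1.000,3.291)–(1.371,3.000)
cell (1,6): code 1001 → (2.000,6.471)–(1.000,6.108)
cell (2,2): code 0110 → (2.000,2.666)–(3.000,2.416)
cell (2,6): code 1001 → (3.000,6.518)–(2.000,6.471)
cell (3,2): code 0110 → (3.000,2.416)–(4.000,2.468)
cell (3,6): code 1001 → (4.000,6.415)–(3.000,6.518)
cell (4,2): code 0110 → (4.000,2.468)–(5.000,2.970)
cell (4,6): code 1001 → (5.000,6.032)–(4.000,6.415)
cell (5,2): code 0010 → (5.000,2.970)–(5.031,3.000)
cell (5,3): code 0011 → (5.031,3.000)–(5.813,4.000)
cell (5,4): code 0011 → (5.813,4.000)–(5.866,5.000)
cell (5,5): code 0011 → (5.866,5.000)–(5.037,6.000)
cell (5,6): code 0001 → (5.037,6.000)–(5.000,6.032)
total: 18 segments, chained into 1 closed loop(s), length Σ = 15.460588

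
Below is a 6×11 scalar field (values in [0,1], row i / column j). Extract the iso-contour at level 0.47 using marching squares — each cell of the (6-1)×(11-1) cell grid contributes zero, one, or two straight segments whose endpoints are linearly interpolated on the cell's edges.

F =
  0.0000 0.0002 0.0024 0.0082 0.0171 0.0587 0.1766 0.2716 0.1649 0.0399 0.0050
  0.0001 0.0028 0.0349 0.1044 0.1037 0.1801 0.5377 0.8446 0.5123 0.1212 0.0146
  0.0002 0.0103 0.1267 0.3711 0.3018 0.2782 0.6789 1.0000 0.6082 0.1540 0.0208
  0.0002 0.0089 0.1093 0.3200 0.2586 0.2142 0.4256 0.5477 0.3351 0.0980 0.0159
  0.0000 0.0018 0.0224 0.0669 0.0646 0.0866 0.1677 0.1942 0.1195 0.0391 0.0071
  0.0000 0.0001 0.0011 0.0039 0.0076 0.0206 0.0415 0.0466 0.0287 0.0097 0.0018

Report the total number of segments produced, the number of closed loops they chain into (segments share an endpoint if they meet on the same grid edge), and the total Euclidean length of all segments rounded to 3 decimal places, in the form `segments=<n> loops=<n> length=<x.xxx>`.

cell (0,5): code 0100 → (0.813,6.000)–(1.000,5.811)
cell (0,6): code 1100 → (0.346,7.000)–(0.813,6.000)
cell (0,7): code 1100 → (0.878,8.000)–(0.346,7.000)
cell (0,8): code 1000 → (1.000,8.108)–(0.878,8.000)
cell (1,5): code 0110 → (1.000,5.811)–(2.000,5.479)
cell (1,8): code 1001 → (2.000,8.304)–(1.000,8.108)
cell (2,5): code 0010 → (2.000,5.479)–(2.825,6.000)
cell (2,6): code 0111 → (2.825,6.000)–(3.000,6.364)
cell (2,7): code 1011 → (3.000,7.365)–(2.506,8.000)
cell (2,8): code 0001 → (2.506,8.000)–(2.000,8.304)
cell (3,6): code 0010 → (3.000,6.364)–(3.220,7.000)
cell (3,7): code 0001 → (3.220,7.000)–(3.000,7.365)
total: 12 segments, chained into 1 closed loop(s), length Σ = 8.611782

segments=12 loops=1 length=8.612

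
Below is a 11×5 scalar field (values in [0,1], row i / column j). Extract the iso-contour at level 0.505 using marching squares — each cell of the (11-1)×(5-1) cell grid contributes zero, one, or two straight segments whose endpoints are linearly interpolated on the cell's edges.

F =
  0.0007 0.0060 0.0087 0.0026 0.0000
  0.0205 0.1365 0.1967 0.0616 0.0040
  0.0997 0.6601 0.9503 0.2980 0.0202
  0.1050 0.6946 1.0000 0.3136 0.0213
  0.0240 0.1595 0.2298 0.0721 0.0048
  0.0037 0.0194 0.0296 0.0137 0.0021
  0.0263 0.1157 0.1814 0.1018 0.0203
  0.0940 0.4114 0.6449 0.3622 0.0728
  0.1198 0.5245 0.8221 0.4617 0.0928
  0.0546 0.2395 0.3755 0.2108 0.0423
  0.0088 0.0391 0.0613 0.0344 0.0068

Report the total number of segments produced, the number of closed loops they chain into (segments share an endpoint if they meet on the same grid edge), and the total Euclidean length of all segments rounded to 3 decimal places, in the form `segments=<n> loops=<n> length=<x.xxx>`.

cell (1,0): code 0100 → (1.704,1.000)–(2.000,0.723)
cell (1,1): code 1100 → (1.409,2.000)–(1.704,1.000)
cell (1,2): code 1000 → (2.000,2.683)–(1.409,2.000)
cell (2,0): code 0110 → (2.000,0.723)–(3.000,0.678)
cell (2,2): code 1001 → (3.000,2.721)–(2.000,2.683)
cell (3,0): code 0010 → (3.000,0.678)–(3.354,1.000)
cell (3,1): code 0011 → (3.354,1.000)–(3.643,2.000)
cell (3,2): code 0001 → (3.643,2.000)–(3.000,2.721)
cell (6,1): code 0100 → (6.698,2.000)–(7.000,1.401)
cell (6,2): code 1000 → (7.000,2.495)–(6.698,2.000)
cell (7,0): code 0100 → (7.828,1.000)–(8.000,0.952)
cell (7,1): code 1110 → (7.000,1.401)–(7.828,1.000)
cell (7,2): code 1001 → (8.000,2.880)–(7.000,2.495)
cell (8,0): code 0010 → (8.000,0.952)–(8.068,1.000)
cell (8,1): code 0011 → (8.068,1.000)–(8.710,2.000)
cell (8,2): code 0001 → (8.710,2.000)–(8.000,2.880)
total: 16 segments, chained into 2 closed loop(s), length Σ = 12.660840

segments=16 loops=2 length=12.661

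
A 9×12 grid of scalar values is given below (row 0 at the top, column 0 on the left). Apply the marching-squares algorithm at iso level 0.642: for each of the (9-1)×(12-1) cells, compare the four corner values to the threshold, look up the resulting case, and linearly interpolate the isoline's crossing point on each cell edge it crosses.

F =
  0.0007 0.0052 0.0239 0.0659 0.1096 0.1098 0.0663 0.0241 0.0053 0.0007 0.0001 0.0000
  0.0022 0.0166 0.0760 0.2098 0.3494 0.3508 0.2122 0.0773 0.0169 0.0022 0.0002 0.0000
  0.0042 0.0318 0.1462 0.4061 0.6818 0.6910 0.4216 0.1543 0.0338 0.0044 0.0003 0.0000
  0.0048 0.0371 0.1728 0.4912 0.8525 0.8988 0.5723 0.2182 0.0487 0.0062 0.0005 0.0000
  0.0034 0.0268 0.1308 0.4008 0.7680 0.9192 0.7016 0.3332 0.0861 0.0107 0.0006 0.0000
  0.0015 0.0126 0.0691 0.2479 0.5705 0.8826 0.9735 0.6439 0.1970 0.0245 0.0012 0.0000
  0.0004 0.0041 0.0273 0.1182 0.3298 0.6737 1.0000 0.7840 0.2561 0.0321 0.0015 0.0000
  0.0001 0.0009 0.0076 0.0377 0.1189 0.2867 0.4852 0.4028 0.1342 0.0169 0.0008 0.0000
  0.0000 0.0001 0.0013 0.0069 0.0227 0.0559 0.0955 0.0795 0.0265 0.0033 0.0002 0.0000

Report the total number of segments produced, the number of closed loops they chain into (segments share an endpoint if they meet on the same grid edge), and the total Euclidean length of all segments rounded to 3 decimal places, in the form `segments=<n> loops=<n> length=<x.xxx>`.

segments=18 loops=1 length=13.287

cell (1,3): code 0100 → (1.880,4.000)–(2.000,3.856)
cell (1,4): code 1100 → (1.856,5.000)–(1.880,4.000)
cell (1,5): code 1000 → (2.000,5.182)–(1.856,5.000)
cell (2,3): code 0110 → (2.000,3.856)–(3.000,3.417)
cell (2,5): code 1001 → (3.000,5.787)–(2.000,5.182)
cell (3,3): code 0110 → (3.000,3.417)–(4.000,3.657)
cell (3,5): code 1101 → (3.539,6.000)–(3.000,5.787)
cell (3,6): code 1000 → (4.000,6.162)–(3.539,6.000)
cell (4,3): code 0010 → (4.000,3.657)–(4.638,4.000)
cell (4,4): code 0111 → (4.638,4.000)–(5.000,4.229)
cell (4,6): code 1101 → (4.994,7.000)–(4.000,6.162)
cell (4,7): code 1000 → (5.000,7.004)–(4.994,7.000)
cell (5,4): code 0110 → (5.000,4.229)–(6.000,4.908)
cell (5,7): code 1001 → (6.000,7.269)–(5.000,7.004)
cell (6,4): code 0010 → (6.000,4.908)–(6.082,5.000)
cell (6,5): code 0011 → (6.082,5.000)–(6.695,6.000)
cell (6,6): code 0011 → (6.695,6.000)–(6.373,7.000)
cell (6,7): code 0001 → (6.373,7.000)–(6.000,7.269)
total: 18 segments, chained into 1 closed loop(s), length Σ = 13.287125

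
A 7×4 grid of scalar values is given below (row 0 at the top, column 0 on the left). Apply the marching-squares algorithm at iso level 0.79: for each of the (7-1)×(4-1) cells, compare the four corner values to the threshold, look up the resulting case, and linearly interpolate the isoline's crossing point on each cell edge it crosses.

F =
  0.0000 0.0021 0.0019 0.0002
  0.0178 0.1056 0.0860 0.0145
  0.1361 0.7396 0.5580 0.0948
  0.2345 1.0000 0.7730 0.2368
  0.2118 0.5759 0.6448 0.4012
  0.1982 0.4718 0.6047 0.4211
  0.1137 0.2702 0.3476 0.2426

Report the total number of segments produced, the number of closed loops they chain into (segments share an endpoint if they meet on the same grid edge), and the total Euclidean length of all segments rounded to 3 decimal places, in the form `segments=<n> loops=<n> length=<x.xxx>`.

segments=4 loops=1 length=3.694

cell (2,0): code 0100 → (2.194,1.000)–(3.000,0.726)
cell (2,1): code 1000 → (3.000,1.925)–(2.194,1.000)
cell (3,0): code 0010 → (3.000,0.726)–(3.495,1.000)
cell (3,1): code 0001 → (3.495,1.000)–(3.000,1.925)
total: 4 segments, chained into 1 closed loop(s), length Σ = 3.694479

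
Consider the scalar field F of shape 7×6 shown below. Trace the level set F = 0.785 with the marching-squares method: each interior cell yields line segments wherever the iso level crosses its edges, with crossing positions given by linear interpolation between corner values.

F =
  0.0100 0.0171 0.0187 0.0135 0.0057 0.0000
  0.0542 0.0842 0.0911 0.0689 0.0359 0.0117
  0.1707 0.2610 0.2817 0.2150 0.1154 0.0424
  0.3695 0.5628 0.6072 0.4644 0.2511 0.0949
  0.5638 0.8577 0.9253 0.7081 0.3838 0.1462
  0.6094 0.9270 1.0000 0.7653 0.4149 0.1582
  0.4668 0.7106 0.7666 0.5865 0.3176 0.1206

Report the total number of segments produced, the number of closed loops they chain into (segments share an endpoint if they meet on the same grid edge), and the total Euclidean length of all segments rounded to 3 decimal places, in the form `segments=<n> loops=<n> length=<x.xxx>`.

segments=8 loops=1 length=7.333

cell (3,0): code 0100 → (3.753,1.000)–(4.000,0.753)
cell (3,1): code 1100 → (3.559,2.000)–(3.753,1.000)
cell (3,2): code 1000 → (4.000,2.646)–(3.559,2.000)
cell (4,0): code 0110 → (4.000,0.753)–(5.000,0.553)
cell (4,2): code 1001 → (5.000,2.916)–(4.000,2.646)
cell (5,0): code 0010 → (5.000,0.553)–(5.656,1.000)
cell (5,1): code 0011 → (5.656,1.000)–(5.921,2.000)
cell (5,2): code 0001 → (5.921,2.000)–(5.000,2.916)
total: 8 segments, chained into 1 closed loop(s), length Σ = 7.333398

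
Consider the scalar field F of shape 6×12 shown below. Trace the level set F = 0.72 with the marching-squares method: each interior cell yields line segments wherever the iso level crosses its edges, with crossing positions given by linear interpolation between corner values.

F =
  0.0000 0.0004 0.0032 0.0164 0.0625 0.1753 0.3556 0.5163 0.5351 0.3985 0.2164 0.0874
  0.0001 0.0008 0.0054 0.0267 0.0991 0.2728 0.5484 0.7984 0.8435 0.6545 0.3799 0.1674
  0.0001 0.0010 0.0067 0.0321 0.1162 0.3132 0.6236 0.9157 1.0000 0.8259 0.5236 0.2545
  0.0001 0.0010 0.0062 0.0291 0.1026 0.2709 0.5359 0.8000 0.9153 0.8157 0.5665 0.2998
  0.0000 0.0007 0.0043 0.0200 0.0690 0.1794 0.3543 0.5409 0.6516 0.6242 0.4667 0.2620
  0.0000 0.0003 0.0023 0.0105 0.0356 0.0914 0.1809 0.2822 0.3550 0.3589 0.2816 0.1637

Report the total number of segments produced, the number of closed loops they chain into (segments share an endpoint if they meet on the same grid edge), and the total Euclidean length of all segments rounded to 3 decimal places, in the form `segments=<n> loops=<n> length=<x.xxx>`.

segments=12 loops=1 length=9.727

cell (0,6): code 0100 → (0.722,7.000)–(1.000,6.686)
cell (0,7): code 1100 → (0.600,8.000)–(0.722,7.000)
cell (0,8): code 1000 → (1.000,8.653)–(0.600,8.000)
cell (1,6): code 0110 → (1.000,6.686)–(2.000,6.330)
cell (1,8): code 1101 → (1.382,9.000)–(1.000,8.653)
cell (1,9): code 1000 → (2.000,9.350)–(1.382,9.000)
cell (2,6): code 0110 → (2.000,6.330)–(3.000,6.697)
cell (2,9): code 1001 → (3.000,9.384)–(2.000,9.350)
cell (3,6): code 0010 → (3.000,6.697)–(3.309,7.000)
cell (3,7): code 0011 → (3.309,7.000)–(3.741,8.000)
cell (3,8): code 0011 → (3.741,8.000)–(3.500,9.000)
cell (3,9): code 0001 → (3.500,9.000)–(3.000,9.384)
total: 12 segments, chained into 1 closed loop(s), length Σ = 9.727103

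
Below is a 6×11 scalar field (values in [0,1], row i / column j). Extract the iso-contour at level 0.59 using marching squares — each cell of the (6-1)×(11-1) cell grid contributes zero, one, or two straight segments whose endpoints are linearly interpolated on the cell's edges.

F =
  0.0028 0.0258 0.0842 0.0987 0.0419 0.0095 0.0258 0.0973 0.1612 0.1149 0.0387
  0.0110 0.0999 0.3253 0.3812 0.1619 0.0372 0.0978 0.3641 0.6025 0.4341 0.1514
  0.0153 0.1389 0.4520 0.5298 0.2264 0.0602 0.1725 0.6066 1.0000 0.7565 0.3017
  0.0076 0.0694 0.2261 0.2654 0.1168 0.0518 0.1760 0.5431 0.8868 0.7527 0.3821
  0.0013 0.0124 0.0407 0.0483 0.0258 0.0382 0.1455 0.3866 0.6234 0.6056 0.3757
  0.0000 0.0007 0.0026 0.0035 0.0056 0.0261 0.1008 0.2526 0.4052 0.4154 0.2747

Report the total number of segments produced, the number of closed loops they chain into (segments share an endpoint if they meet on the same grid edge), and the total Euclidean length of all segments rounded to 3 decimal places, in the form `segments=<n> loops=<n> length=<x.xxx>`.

segments=14 loops=1 length=8.859

cell (0,7): code 0100 → (0.972,8.000)–(1.000,7.948)
cell (0,8): code 1000 → (1.000,8.074)–(0.972,8.000)
cell (1,6): code 0100 → (1.932,7.000)–(2.000,6.962)
cell (1,7): code 1110 → (1.000,7.948)–(1.932,7.000)
cell (1,8): code 1101 → (1.484,9.000)–(1.000,8.074)
cell (1,9): code 1000 → (2.000,9.366)–(1.484,9.000)
cell (2,6): code 0010 → (2.000,6.962)–(2.261,7.000)
cell (2,7): code 0111 → (2.261,7.000)–(3.000,7.136)
cell (2,9): code 1001 → (3.000,9.439)–(2.000,9.366)
cell (3,7): code 0110 → (3.000,7.136)–(4.000,7.859)
cell (3,9): code 1001 → (4.000,9.068)–(3.000,9.439)
cell (4,7): code 0010 → (4.000,7.859)–(4.153,8.000)
cell (4,8): code 0011 → (4.153,8.000)–(4.082,9.000)
cell (4,9): code 0001 → (4.082,9.000)–(4.000,9.068)
total: 14 segments, chained into 1 closed loop(s), length Σ = 8.859134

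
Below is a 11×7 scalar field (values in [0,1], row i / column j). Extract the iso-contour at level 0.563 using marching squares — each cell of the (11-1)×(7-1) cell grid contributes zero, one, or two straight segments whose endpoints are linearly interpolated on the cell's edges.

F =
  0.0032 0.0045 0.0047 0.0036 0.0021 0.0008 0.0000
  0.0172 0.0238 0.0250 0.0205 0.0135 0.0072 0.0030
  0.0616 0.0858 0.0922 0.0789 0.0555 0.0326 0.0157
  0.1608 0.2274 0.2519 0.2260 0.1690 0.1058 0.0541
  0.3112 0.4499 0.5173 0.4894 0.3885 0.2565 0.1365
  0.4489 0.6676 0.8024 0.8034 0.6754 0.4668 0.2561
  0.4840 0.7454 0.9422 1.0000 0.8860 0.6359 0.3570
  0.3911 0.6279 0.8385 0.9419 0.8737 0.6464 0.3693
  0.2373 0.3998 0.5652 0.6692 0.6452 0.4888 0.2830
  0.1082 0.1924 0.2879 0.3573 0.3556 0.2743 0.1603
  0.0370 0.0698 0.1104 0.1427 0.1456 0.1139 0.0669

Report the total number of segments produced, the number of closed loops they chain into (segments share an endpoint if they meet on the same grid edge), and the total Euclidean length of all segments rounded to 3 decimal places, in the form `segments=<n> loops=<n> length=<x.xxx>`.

segments=18 loops=1 length=14.383

cell (4,0): code 0100 → (4.520,1.000)–(5.000,0.522)
cell (4,1): code 1100 → (4.160,2.000)–(4.520,1.000)
cell (4,2): code 1100 → (4.234,3.000)–(4.160,2.000)
cell (4,3): code 1100 → (4.608,4.000)–(4.234,3.000)
cell (4,4): code 1000 → (5.000,4.539)–(4.608,4.000)
cell (5,0): code 0110 → (5.000,0.522)–(6.000,0.302)
cell (5,4): code 1101 → (5.569,5.000)–(5.000,4.539)
cell (5,5): code 1000 → (6.000,5.261)–(5.569,5.000)
cell (6,0): code 0110 → (6.000,0.302)–(7.000,0.726)
cell (6,5): code 1001 → (7.000,5.301)–(6.000,5.261)
cell (7,0): code 0010 → (7.000,0.726)–(7.285,1.000)
cell (7,1): code 0111 → (7.285,1.000)–(8.000,1.987)
cell (7,4): code 1011 → (8.000,4.526)–(7.529,5.000)
cell (7,5): code 0001 → (7.529,5.000)–(7.000,5.301)
cell (8,1): code 0010 → (8.000,1.987)–(8.008,2.000)
cell (8,2): code 0011 → (8.008,2.000)–(8.340,3.000)
cell (8,3): code 0011 → (8.340,3.000)–(8.284,4.000)
cell (8,4): code 0001 → (8.284,4.000)–(8.000,4.526)
total: 18 segments, chained into 1 closed loop(s), length Σ = 14.383491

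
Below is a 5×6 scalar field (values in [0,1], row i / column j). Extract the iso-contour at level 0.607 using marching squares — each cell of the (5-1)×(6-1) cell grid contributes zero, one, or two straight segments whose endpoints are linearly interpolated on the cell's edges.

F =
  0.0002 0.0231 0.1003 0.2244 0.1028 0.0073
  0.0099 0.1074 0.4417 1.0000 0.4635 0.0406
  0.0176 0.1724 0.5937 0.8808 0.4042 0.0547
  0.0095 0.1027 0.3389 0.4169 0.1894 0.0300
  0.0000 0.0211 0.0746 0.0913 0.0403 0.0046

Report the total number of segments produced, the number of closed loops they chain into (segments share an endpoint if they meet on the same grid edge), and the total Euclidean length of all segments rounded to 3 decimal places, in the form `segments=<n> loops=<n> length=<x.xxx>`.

cell (0,2): code 0100 → (0.493,3.000)–(1.000,2.296)
cell (0,3): code 1000 → (1.000,3.733)–(0.493,3.000)
cell (1,2): code 0110 → (1.000,2.296)–(2.000,2.046)
cell (1,3): code 1001 → (2.000,3.574)–(1.000,3.733)
cell (2,2): code 0010 → (2.000,2.046)–(2.590,3.000)
cell (2,3): code 0001 → (2.590,3.000)–(2.000,3.574)
total: 6 segments, chained into 1 closed loop(s), length Σ = 5.746333

segments=6 loops=1 length=5.746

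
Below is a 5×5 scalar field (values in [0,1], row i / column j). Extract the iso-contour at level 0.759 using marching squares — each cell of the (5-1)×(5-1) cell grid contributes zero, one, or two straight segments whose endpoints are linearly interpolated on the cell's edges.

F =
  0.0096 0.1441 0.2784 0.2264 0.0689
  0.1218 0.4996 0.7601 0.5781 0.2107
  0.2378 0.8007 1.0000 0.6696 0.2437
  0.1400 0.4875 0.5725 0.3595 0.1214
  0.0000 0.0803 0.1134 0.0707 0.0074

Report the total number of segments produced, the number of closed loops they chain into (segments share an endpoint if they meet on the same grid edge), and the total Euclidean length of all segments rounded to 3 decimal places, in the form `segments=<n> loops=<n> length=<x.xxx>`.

segments=8 loops=1 length=4.882

cell (0,1): code 0100 → (0.998,2.000)–(1.000,1.996)
cell (0,2): code 1000 → (1.000,2.006)–(0.998,2.000)
cell (1,0): code 0100 → (1.862,1.000)–(2.000,0.926)
cell (1,1): code 1110 → (1.000,1.996)–(1.862,1.000)
cell (1,2): code 1001 → (2.000,2.729)–(1.000,2.006)
cell (2,0): code 0010 → (2.000,0.926)–(2.133,1.000)
cell (2,1): code 0011 → (2.133,1.000)–(2.564,2.000)
cell (2,2): code 0001 → (2.564,2.000)–(2.000,2.729)
total: 8 segments, chained into 1 closed loop(s), length Σ = 4.882267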